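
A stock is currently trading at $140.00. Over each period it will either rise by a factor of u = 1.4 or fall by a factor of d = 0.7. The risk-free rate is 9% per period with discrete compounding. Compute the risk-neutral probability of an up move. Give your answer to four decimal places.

Risk-neutral probability p = (1 + 0.09 − 0.7)/(1.4 − 0.7) = 0.3900/0.7000 = 0.5571

p = 0.5571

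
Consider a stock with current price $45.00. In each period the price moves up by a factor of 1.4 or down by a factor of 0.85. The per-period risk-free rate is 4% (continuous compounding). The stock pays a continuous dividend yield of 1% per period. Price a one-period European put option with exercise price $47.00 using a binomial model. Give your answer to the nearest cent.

Per-period risk-free factor R = e^0.04 = 1.0408; dividend-adjusted growth = e^(0.04−0.01) = 1.0305.
Risk-neutral probability p = (1.0305 − 0.85)/(1.4 − 0.85) = 0.1805/0.5500 = 0.3281
Terminal stock prices: S_u = 63, S_d = 38.25
Terminal payoffs (K − S): max(-16, 0) = 0, max(8.75, 0) = 8.75
Node 0 (S = 45): V_0 = e^(−0.04)·[0.3281·0.0000 + 0.6719·8.7500] = 5.6486

$5.65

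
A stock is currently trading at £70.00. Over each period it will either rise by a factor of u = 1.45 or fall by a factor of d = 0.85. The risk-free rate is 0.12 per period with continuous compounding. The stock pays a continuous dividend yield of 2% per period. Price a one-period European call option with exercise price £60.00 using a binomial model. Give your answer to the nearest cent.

Per-period risk-free factor R = e^0.12 = 1.1275; dividend-adjusted growth = e^(0.12−0.02) = 1.1052.
Risk-neutral probability p = (1.1052 − 0.85)/(1.45 − 0.85) = 0.2552/0.6000 = 0.4253
Terminal stock prices: S_u = 101.5, S_d = 59.5
Terminal payoffs (S − K): max(41.5, 0) = 41.5, max(-0.5, 0) = 0
Node 0 (S = 70): V_0 = e^(−0.12)·[0.4253·41.5000 + 0.5747·0.0000] = 15.6535

£15.65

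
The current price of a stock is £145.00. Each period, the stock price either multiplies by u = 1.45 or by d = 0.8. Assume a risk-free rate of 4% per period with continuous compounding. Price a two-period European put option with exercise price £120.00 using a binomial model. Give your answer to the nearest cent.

£9.95

Risk-neutral probability p = (e^0.04 − 0.8)/(1.45 − 0.8) = 0.2408/0.6500 = 0.3705
Terminal stock prices: S_uu = 304.9, S_ud = 168.2, S_dd = 92.8
Terminal payoffs (K − S): max(-184.9, 0) = 0, max(-48.2, 0) = 0, max(27.2, 0) = 27.2
Node u (S = 210.2): V_u = e^(−0.04)·[0.3705·0.0000 + 0.6295·0.0000] = 0.0000
Node d (S = 116): V_d = e^(−0.04)·[0.3705·0.0000 + 0.6295·27.2000] = 16.4516
Node 0 (S = 145): V_0 = e^(−0.04)·[0.3705·0.0000 + 0.6295·16.4516] = 9.9505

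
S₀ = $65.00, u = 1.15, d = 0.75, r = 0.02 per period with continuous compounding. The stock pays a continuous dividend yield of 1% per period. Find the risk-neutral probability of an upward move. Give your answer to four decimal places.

p = 0.6501

Per-period risk-free factor R = e^0.02 = 1.0202; dividend-adjusted growth = e^(0.02−0.01) = 1.0101.
Risk-neutral probability p = (1.0101 − 0.75)/(1.15 − 0.75) = 0.2601/0.4000 = 0.6501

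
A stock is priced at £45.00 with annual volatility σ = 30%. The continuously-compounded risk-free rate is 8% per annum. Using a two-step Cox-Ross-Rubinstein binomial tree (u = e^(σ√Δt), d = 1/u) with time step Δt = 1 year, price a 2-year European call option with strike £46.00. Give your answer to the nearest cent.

CRR parameters: u = e^(σ√Δt) = e^(0.3·√1) = 1.3499, d = 1/u = 0.7408
Per-period rate: rΔt = 0.08·1 = 0.08, so R = e^0.08 = 1.0833
Risk-neutral probability p = (e^0.08 − 0.7408)/(1.3499 − 0.7408) = 0.3425/0.6090 = 0.5623
Terminal stock prices: S_uu = 82, S_ud = 45, S_dd = 24.7
Terminal payoffs (S − K): max(36, 0) = 36, max(-1, 0) = 0, max(-21.3, 0) = 0
Node u (S = 60.74): V_u = e^(−0.08)·[0.5623·35.9953 + 0.4377·0.0000] = 18.6843
Node d (S = 33.34): V_d = e^(−0.08)·[0.5623·0.0000 + 0.4377·0.0000] = 0.0000
Node 0 (S = 45): V_0 = e^(−0.08)·[0.5623·18.6843 + 0.4377·0.0000] = 9.6986

£9.70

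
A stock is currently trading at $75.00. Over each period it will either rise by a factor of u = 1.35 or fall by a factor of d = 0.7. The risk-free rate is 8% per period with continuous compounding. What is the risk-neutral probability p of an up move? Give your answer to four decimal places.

p = 0.5897

Risk-neutral probability p = (e^0.08 − 0.7)/(1.35 − 0.7) = 0.3833/0.6500 = 0.5897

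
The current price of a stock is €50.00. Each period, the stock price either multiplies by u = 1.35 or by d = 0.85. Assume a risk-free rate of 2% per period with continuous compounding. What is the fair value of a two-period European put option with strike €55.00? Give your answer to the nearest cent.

Risk-neutral probability p = (e^0.02 − 0.85)/(1.35 − 0.85) = 0.1702/0.5000 = 0.3404
Terminal stock prices: S_uu = 91.13, S_ud = 57.38, S_dd = 36.12
Terminal payoffs (K − S): max(-36.13, 0) = 0, max(-2.375, 0) = 0, max(18.88, 0) = 18.88
Node u (S = 67.5): V_u = e^(−0.02)·[0.3404·0.0000 + 0.6596·0.0000] = 0.0000
Node d (S = 42.5): V_d = e^(−0.02)·[0.3404·0.0000 + 0.6596·18.8750] = 12.2034
Node 0 (S = 50): V_0 = e^(−0.02)·[0.3404·0.0000 + 0.6596·12.2034] = 7.8899

€7.89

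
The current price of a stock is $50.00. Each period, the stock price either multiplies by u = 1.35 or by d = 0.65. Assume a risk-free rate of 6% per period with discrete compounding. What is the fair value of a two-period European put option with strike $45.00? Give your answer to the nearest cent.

Risk-neutral probability p = (1 + 0.06 − 0.65)/(1.35 − 0.65) = 0.4100/0.7000 = 0.5857
Terminal stock prices: S_uu = 91.13, S_ud = 43.88, S_dd = 21.13
Terminal payoffs (K − S): max(-46.13, 0) = 0, max(1.125, 0) = 1.125, max(23.87, 0) = 23.87
Node u (S = 67.5): V_u = 1/1.06·[0.5857·0.0000 + 0.4143·1.1250] = 0.4397
Node d (S = 32.5): V_d = 1/1.06·[0.5857·1.1250 + 0.4143·23.8750] = 9.9528
Node 0 (S = 50): V_0 = 1/1.06·[0.5857·0.4397 + 0.4143·9.9528] = 4.1329

$4.13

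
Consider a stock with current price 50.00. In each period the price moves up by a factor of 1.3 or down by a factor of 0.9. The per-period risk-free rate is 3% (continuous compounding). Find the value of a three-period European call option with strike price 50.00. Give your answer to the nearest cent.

Risk-neutral probability p = (e^0.03 − 0.9)/(1.3 − 0.9) = 0.1305/0.4000 = 0.3261
Terminal stock prices: S_uuu = 109.9, S_uud = 76.05, S_udd = 52.65, S_ddd = 36.45
Terminal payoffs (S − K): max(59.85, 0) = 59.85, max(26.05, 0) = 26.05, max(2.65, 0) = 2.65, max(-13.55, 0) = 0
Node uu (S = 84.5): V_uu = e^(−0.03)·[0.3261·59.8500 + 0.6739·26.0500] = 35.9777
Node ud (S = 58.5): V_ud = e^(−0.03)·[0.3261·26.0500 + 0.6739·2.6500] = 9.9777
Node dd (S = 40.5): V_dd = e^(−0.03)·[0.3261·2.6500 + 0.6739·0.0000] = 0.8387
Node u (S = 65): V_u = e^(−0.03)·[0.3261·35.9777 + 0.6739·9.9777] = 17.9118
Node d (S = 45): V_d = e^(−0.03)·[0.3261·9.9777 + 0.6739·0.8387] = 3.7064
Node 0 (S = 50): V_0 = e^(−0.03)·[0.3261·17.9118 + 0.6739·3.7064] = 8.0928

8.09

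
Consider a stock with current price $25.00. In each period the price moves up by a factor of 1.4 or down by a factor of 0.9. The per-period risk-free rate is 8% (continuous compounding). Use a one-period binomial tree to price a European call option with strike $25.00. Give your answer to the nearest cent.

Risk-neutral probability p = (e^0.08 − 0.9)/(1.4 − 0.9) = 0.1833/0.5000 = 0.3666
Terminal stock prices: S_u = 35, S_d = 22.5
Terminal payoffs (S − K): max(10, 0) = 10, max(-2.5, 0) = 0
Node 0 (S = 25): V_0 = e^(−0.08)·[0.3666·10.0000 + 0.6334·0.0000] = 3.3839

$3.38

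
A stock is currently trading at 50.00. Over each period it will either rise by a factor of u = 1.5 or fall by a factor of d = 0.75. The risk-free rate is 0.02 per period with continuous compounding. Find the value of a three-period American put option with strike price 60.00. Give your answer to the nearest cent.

17.48

Risk-neutral probability p = (e^0.02 − 0.75)/(1.5 − 0.75) = 0.2702/0.7500 = 0.3603
Terminal stock prices: S_uuu = 168.8, S_uud = 84.38, S_udd = 42.19, S_ddd = 21.09
Terminal payoffs (K − S): max(-108.8, 0) = 0, max(-24.38, 0) = 0, max(17.81, 0) = 17.81, max(38.91, 0) = 38.91
Node uu (S = 112.5): continuation = e^(−0.02)·[0.3603·0.0000 + 0.6397·0.0000] = 0.0000; exercise value = 0.0000 ≤ continuation, so V_uu = 0.0000
Node ud (S = 56.25): continuation = e^(−0.02)·[0.3603·0.0000 + 0.6397·17.8125] = 11.1696; exercise value = 3.7500 ≤ continuation, so V_ud = 11.1696
Node dd (S = 28.12): continuation = e^(−0.02)·[0.3603·17.8125 + 0.6397·38.9062] = 30.6869; exercise value = 31.8750 > continuation, so V_dd = 31.8750 (exercise)
Node u (S = 75): continuation = e^(−0.02)·[0.3603·0.0000 + 0.6397·11.1696] = 7.0040; exercise value = 0.0000 ≤ continuation, so V_u = 7.0040
Node d (S = 37.5): continuation = e^(−0.02)·[0.3603·11.1696 + 0.6397·31.8750] = 23.9320; exercise value = 22.5000 ≤ continuation, so V_d = 23.9320
Node 0 (S = 50): continuation = e^(−0.02)·[0.3603·7.0040 + 0.6397·23.9320] = 17.4803; exercise value = 10.0000 ≤ continuation, so V_0 = 17.4803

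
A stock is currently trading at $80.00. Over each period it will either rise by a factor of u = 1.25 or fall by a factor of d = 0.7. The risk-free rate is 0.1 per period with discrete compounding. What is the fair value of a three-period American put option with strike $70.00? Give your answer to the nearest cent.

Risk-neutral probability p = (1 + 0.1 − 0.7)/(1.25 − 0.7) = 0.4000/0.5500 = 0.7273
Terminal stock prices: S_uuu = 156.2, S_uud = 87.5, S_udd = 49, S_ddd = 27.44
Terminal payoffs (K − S): max(-86.25, 0) = 0, max(-17.5, 0) = 0, max(21, 0) = 21, max(42.56, 0) = 42.56
Node uu (S = 125): continuation = 1/1.1·[0.7273·0.0000 + 0.2727·0.0000] = 0.0000; exercise value = 0.0000 ≤ continuation, so V_uu = 0.0000
Node ud (S = 70): continuation = 1/1.1·[0.7273·0.0000 + 0.2727·21.0000] = 5.2066; exercise value = 0.0000 ≤ continuation, so V_ud = 5.2066
Node dd (S = 39.2): continuation = 1/1.1·[0.7273·21.0000 + 0.2727·42.5600] = 24.4364; exercise value = 30.8000 > continuation, so V_dd = 30.8000 (exercise)
Node u (S = 100): continuation = 1/1.1·[0.7273·0.0000 + 0.2727·5.2066] = 1.2909; exercise value = 0.0000 ≤ continuation, so V_u = 1.2909
Node d (S = 56): continuation = 1/1.1·[0.7273·5.2066 + 0.2727·30.8000] = 11.0788; exercise value = 14.0000 > continuation, so V_d = 14.0000 (exercise)
Node 0 (S = 80): continuation = 1/1.1·[0.7273·1.2909 + 0.2727·14.0000] = 4.3246; exercise value = 0.0000 ≤ continuation, so V_0 = 4.3246

$4.32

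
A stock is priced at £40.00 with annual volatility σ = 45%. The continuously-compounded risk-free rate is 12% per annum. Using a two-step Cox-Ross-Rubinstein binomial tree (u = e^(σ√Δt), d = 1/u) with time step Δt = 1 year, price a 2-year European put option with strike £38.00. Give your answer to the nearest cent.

£3.84

CRR parameters: u = e^(σ√Δt) = e^(0.45·√1) = 1.5683, d = 1/u = 0.6376
Per-period rate: rΔt = 0.12·1 = 0.12, so R = e^0.12 = 1.1275
Risk-neutral probability p = (e^0.12 − 0.6376)/(1.5683 − 0.6376) = 0.4899/0.9307 = 0.5264
Terminal stock prices: S_uu = 98.38, S_ud = 40, S_dd = 16.26
Terminal payoffs (K − S): max(-60.38, 0) = 0, max(-2, 0) = 0, max(21.74, 0) = 21.74
Node u (S = 62.73): V_u = e^(−0.12)·[0.5264·0.0000 + 0.4736·0.0000] = 0.0000
Node d (S = 25.51): V_d = e^(−0.12)·[0.5264·0.0000 + 0.4736·21.7372] = 9.1315
Node 0 (S = 40): V_0 = e^(−0.12)·[0.5264·0.0000 + 0.4736·9.1315] = 3.8360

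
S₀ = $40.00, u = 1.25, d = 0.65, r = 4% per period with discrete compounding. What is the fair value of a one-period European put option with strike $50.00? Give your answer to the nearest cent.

Risk-neutral probability p = (1 + 0.04 − 0.65)/(1.25 − 0.65) = 0.3900/0.6000 = 0.6500
Terminal stock prices: S_u = 50, S_d = 26
Terminal payoffs (K − S): max(0, 0) = 0, max(24, 0) = 24
Node 0 (S = 40): V_0 = 1/1.04·[0.6500·0.0000 + 0.3500·24.0000] = 8.0769

$8.08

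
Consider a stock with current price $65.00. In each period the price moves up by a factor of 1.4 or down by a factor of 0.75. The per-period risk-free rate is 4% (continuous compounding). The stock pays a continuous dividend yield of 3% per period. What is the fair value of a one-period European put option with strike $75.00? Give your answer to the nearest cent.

$15.13

Per-period risk-free factor R = e^0.04 = 1.0408; dividend-adjusted growth = e^(0.04−0.03) = 1.0101.
Risk-neutral probability p = (1.0101 − 0.75)/(1.4 − 0.75) = 0.2601/0.6500 = 0.4001
Terminal stock prices: S_u = 91, S_d = 48.75
Terminal payoffs (K − S): max(-16, 0) = 0, max(26.25, 0) = 26.25
Node 0 (S = 65): V_0 = e^(−0.04)·[0.4001·0.0000 + 0.5999·26.2500] = 15.1305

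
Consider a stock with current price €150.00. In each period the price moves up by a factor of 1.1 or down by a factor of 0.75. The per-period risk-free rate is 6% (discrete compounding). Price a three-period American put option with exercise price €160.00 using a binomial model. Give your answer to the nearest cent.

Risk-neutral probability p = (1 + 0.06 − 0.75)/(1.1 − 0.75) = 0.3100/0.3500 = 0.8857
Terminal stock prices: S_uuu = 199.7, S_uud = 136.1, S_udd = 92.81, S_ddd = 63.28
Terminal payoffs (K − S): max(-39.65, 0) = 0, max(23.87, 0) = 23.87, max(67.19, 0) = 67.19, max(96.72, 0) = 96.72
Node uu (S = 181.5): continuation = 1/1.06·[0.8857·0.0000 + 0.1143·23.8750] = 2.5741; exercise value = 0.0000 ≤ continuation, so V_uu = 2.5741
Node ud (S = 123.8): continuation = 1/1.06·[0.8857·23.8750 + 0.1143·67.1875] = 27.1934; exercise value = 36.2500 > continuation, so V_ud = 36.2500 (exercise)
Node dd (S = 84.38): continuation = 1/1.06·[0.8857·67.1875 + 0.1143·96.7188] = 66.5684; exercise value = 75.6250 > continuation, so V_dd = 75.6250 (exercise)
Node u (S = 165): continuation = 1/1.06·[0.8857·2.5741 + 0.1143·36.2500] = 6.0592; exercise value = 0.0000 ≤ continuation, so V_u = 6.0592
Node d (S = 112.5): continuation = 1/1.06·[0.8857·36.2500 + 0.1143·75.6250] = 38.4434; exercise value = 47.5000 > continuation, so V_d = 47.5000 (exercise)
Node 0 (S = 150): continuation = 1/1.06·[0.8857·6.0592 + 0.1143·47.5000] = 10.1843; exercise value = 10.0000 ≤ continuation, so V_0 = 10.1843

€10.18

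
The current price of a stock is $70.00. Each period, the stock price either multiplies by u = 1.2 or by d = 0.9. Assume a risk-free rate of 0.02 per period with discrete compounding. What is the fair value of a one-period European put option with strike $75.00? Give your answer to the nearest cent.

$7.06

Risk-neutral probability p = (1 + 0.02 − 0.9)/(1.2 − 0.9) = 0.1200/0.3000 = 0.4000
Terminal stock prices: S_u = 84, S_d = 63
Terminal payoffs (K − S): max(-9, 0) = 0, max(12, 0) = 12
Node 0 (S = 70): V_0 = 1/1.02·[0.4000·0.0000 + 0.6000·12.0000] = 7.0588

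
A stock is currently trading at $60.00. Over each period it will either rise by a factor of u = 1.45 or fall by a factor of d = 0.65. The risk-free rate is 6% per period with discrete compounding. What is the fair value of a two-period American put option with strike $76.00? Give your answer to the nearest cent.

Risk-neutral probability p = (1 + 0.06 − 0.65)/(1.45 − 0.65) = 0.4100/0.8000 = 0.5125
Terminal stock prices: S_uu = 126.2, S_ud = 56.55, S_dd = 25.35
Terminal payoffs (K − S): max(-50.15, 0) = 0, max(19.45, 0) = 19.45, max(50.65, 0) = 50.65
Node u (S = 87): continuation = 1/1.06·[0.5125·0.0000 + 0.4875·19.4500] = 8.9452; exercise value = 0.0000 ≤ continuation, so V_u = 8.9452
Node d (S = 39): continuation = 1/1.06·[0.5125·19.4500 + 0.4875·50.6500] = 32.6981; exercise value = 37.0000 > continuation, so V_d = 37.0000 (exercise)
Node 0 (S = 60): continuation = 1/1.06·[0.5125·8.9452 + 0.4875·37.0000] = 21.3414; exercise value = 16.0000 ≤ continuation, so V_0 = 21.3414

$21.34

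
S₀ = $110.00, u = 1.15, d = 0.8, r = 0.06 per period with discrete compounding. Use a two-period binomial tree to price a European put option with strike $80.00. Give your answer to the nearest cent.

$0.56

Risk-neutral probability p = (1 + 0.06 − 0.8)/(1.15 − 0.8) = 0.2600/0.3500 = 0.7429
Terminal stock prices: S_uu = 145.5, S_ud = 101.2, S_dd = 70.4
Terminal payoffs (K − S): max(-65.47, 0) = 0, max(-21.2, 0) = 0, max(9.6, 0) = 9.6
Node u (S = 126.5): V_u = 1/1.06·[0.7429·0.0000 + 0.2571·0.0000] = 0.0000
Node d (S = 88): V_d = 1/1.06·[0.7429·0.0000 + 0.2571·9.6000] = 2.3288
Node 0 (S = 110): V_0 = 1/1.06·[0.7429·0.0000 + 0.2571·2.3288] = 0.5649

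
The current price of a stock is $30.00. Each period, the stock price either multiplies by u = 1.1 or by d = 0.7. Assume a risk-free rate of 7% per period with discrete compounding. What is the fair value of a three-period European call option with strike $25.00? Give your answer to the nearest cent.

Risk-neutral probability p = (1 + 0.07 − 0.7)/(1.1 − 0.7) = 0.3700/0.4000 = 0.9250
Terminal stock prices: S_uuu = 39.93, S_uud = 25.41, S_udd = 16.17, S_ddd = 10.29
Terminal payoffs (S − K): max(14.93, 0) = 14.93, max(0.41, 0) = 0.41, max(-8.83, 0) = 0, max(-14.71, 0) = 0
Node uu (S = 36.3): V_uu = 1/1.07·[0.9250·14.9300 + 0.0750·0.4100] = 12.9355
Node ud (S = 23.1): V_ud = 1/1.07·[0.9250·0.4100 + 0.0750·0.0000] = 0.3544
Node dd (S = 14.7): V_dd = 1/1.07·[0.9250·0.0000 + 0.0750·0.0000] = 0.0000
Node u (S = 33): V_u = 1/1.07·[0.9250·12.9355 + 0.0750·0.3544] = 11.2074
Node d (S = 21): V_d = 1/1.07·[0.9250·0.3544 + 0.0750·0.0000] = 0.3064
Node 0 (S = 30): V_0 = 1/1.07·[0.9250·11.2074 + 0.0750·0.3064] = 9.7101

$9.71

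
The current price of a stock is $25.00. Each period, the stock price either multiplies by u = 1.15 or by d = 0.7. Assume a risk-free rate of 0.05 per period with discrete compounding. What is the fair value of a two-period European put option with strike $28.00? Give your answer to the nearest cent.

$3.17

Risk-neutral probability p = (1 + 0.05 − 0.7)/(1.15 − 0.7) = 0.3500/0.4500 = 0.7778
Terminal stock prices: S_uu = 33.06, S_ud = 20.12, S_dd = 12.25
Terminal payoffs (K − S): max(-5.062, 0) = 0, max(7.875, 0) = 7.875, max(15.75, 0) = 15.75
Node u (S = 28.75): V_u = 1/1.05·[0.7778·0.0000 + 0.2222·7.8750] = 1.6667
Node d (S = 17.5): V_d = 1/1.05·[0.7778·7.8750 + 0.2222·15.7500] = 9.1667
Node 0 (S = 25): V_0 = 1/1.05·[0.7778·1.6667 + 0.2222·9.1667] = 3.1746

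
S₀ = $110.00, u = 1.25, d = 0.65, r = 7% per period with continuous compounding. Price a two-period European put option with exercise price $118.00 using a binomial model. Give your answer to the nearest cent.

Risk-neutral probability p = (e^0.07 − 0.65)/(1.25 − 0.65) = 0.4225/0.6000 = 0.7042
Terminal stock prices: S_uu = 171.9, S_ud = 89.38, S_dd = 46.48
Terminal payoffs (K − S): max(-53.88, 0) = 0, max(28.62, 0) = 28.62, max(71.53, 0) = 71.53
Node u (S = 137.5): V_u = e^(−0.07)·[0.7042·0.0000 + 0.2958·28.6250] = 7.8954
Node d (S = 71.5): V_d = e^(−0.07)·[0.7042·28.6250 + 0.2958·71.5250] = 38.5225
Node 0 (S = 110): V_0 = e^(−0.07)·[0.7042·7.8954 + 0.2958·38.5225] = 15.8092

$15.81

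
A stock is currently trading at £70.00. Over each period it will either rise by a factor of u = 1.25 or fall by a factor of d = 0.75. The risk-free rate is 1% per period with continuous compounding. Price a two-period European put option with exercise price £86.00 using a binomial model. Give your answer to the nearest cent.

£20.49

Risk-neutral probability p = (e^0.01 − 0.75)/(1.25 − 0.75) = 0.2601/0.5000 = 0.5201
Terminal stock prices: S_uu = 109.4, S_ud = 65.62, S_dd = 39.38
Terminal payoffs (K − S): max(-23.38, 0) = 0, max(20.38, 0) = 20.38, max(46.62, 0) = 46.62
Node u (S = 87.5): V_u = e^(−0.01)·[0.5201·0.0000 + 0.4799·20.3750] = 9.6807
Node d (S = 52.5): V_d = e^(−0.01)·[0.5201·20.3750 + 0.4799·46.6250] = 32.6443
Node 0 (S = 70): V_0 = e^(−0.01)·[0.5201·9.6807 + 0.4799·32.6443] = 20.4949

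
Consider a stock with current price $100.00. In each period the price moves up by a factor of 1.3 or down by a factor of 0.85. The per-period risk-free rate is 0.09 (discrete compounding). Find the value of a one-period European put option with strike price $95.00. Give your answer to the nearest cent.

Risk-neutral probability p = (1 + 0.09 − 0.85)/(1.3 − 0.85) = 0.2400/0.4500 = 0.5333
Terminal stock prices: S_u = 130, S_d = 85
Terminal payoffs (K − S): max(-35, 0) = 0, max(10, 0) = 10
Node 0 (S = 100): V_0 = 1/1.09·[0.5333·0.0000 + 0.4667·10.0000] = 4.2813

$4.28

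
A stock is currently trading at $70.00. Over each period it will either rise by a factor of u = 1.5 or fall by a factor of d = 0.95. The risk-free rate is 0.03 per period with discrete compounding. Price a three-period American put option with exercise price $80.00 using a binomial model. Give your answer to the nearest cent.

$11.58

Risk-neutral probability p = (1 + 0.03 − 0.95)/(1.5 − 0.95) = 0.0800/0.5500 = 0.1455
Terminal stock prices: S_uuu = 236.2, S_uud = 149.6, S_udd = 94.76, S_ddd = 60.02
Terminal payoffs (K − S): max(-156.2, 0) = 0, max(-69.62, 0) = 0, max(-14.76, 0) = 0, max(19.98, 0) = 19.98
Node uu (S = 157.5): continuation = 1/1.03·[0.1455·0.0000 + 0.8545·0.0000] = 0.0000; exercise value = 0.0000 ≤ continuation, so V_uu = 0.0000
Node ud (S = 99.75): continuation = 1/1.03·[0.1455·0.0000 + 0.8545·0.0000] = 0.0000; exercise value = 0.0000 ≤ continuation, so V_ud = 0.0000
Node dd (S = 63.17): continuation = 1/1.03·[0.1455·0.0000 + 0.8545·19.9838] = 16.5796; exercise value = 16.8250 > continuation, so V_dd = 16.8250 (exercise)
Node u (S = 105): continuation = 1/1.03·[0.1455·0.0000 + 0.8545·0.0000] = 0.0000; exercise value = 0.0000 ≤ continuation, so V_u = 0.0000
Node d (S = 66.5): continuation = 1/1.03·[0.1455·0.0000 + 0.8545·16.8250] = 13.9590; exercise value = 13.5000 ≤ continuation, so V_d = 13.9590
Node 0 (S = 70): continuation = 1/1.03·[0.1455·0.0000 + 0.8545·13.9590] = 11.5811; exercise value = 10.0000 ≤ continuation, so V_0 = 11.5811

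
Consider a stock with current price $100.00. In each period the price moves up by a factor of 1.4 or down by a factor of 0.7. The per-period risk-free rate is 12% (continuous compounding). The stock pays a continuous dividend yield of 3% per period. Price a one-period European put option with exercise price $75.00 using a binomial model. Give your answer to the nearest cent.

$1.94

Per-period risk-free factor R = e^0.12 = 1.1275; dividend-adjusted growth = e^(0.12−0.03) = 1.0942.
Risk-neutral probability p = (1.0942 − 0.7)/(1.4 − 0.7) = 0.3942/0.7000 = 0.5631
Terminal stock prices: S_u = 140, S_d = 70
Terminal payoffs (K − S): max(-65, 0) = 0, max(5, 0) = 5
Node 0 (S = 100): V_0 = e^(−0.12)·[0.5631·0.0000 + 0.4369·5.0000] = 1.9375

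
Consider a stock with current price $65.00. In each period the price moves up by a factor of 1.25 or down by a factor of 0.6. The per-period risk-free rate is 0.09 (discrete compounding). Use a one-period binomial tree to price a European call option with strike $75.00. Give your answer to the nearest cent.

Risk-neutral probability p = (1 + 0.09 − 0.6)/(1.25 − 0.6) = 0.4900/0.6500 = 0.7538
Terminal stock prices: S_u = 81.25, S_d = 39
Terminal payoffs (S − K): max(6.25, 0) = 6.25, max(-36, 0) = 0
Node 0 (S = 65): V_0 = 1/1.09·[0.7538·6.2500 + 0.2462·0.0000] = 4.3225

$4.32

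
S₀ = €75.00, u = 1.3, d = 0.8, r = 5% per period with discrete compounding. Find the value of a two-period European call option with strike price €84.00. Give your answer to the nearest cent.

€9.69

Risk-neutral probability p = (1 + 0.05 − 0.8)/(1.3 − 0.8) = 0.2500/0.5000 = 0.5000
Terminal stock prices: S_uu = 126.8, S_ud = 78, S_dd = 48
Terminal payoffs (S − K): max(42.75, 0) = 42.75, max(-6, 0) = 0, max(-36, 0) = 0
Node u (S = 97.5): V_u = 1/1.05·[0.5000·42.7500 + 0.5000·0.0000] = 20.3571
Node d (S = 60): V_d = 1/1.05·[0.5000·0.0000 + 0.5000·0.0000] = 0.0000
Node 0 (S = 75): V_0 = 1/1.05·[0.5000·20.3571 + 0.5000·0.0000] = 9.6939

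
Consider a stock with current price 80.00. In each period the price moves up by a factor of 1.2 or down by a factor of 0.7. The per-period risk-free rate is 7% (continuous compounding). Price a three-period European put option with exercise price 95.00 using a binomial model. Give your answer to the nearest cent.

Risk-neutral probability p = (e^0.07 − 0.7)/(1.2 − 0.7) = 0.3725/0.5000 = 0.7450
Terminal stock prices: S_uuu = 138.2, S_uud = 80.64, S_udd = 47.04, S_ddd = 27.44
Terminal payoffs (K − S): max(-43.24, 0) = 0, max(14.36, 0) = 14.36, max(47.96, 0) = 47.96, max(67.56, 0) = 67.56
Node uu (S = 115.2): V_uu = e^(−0.07)·[0.7450·0.0000 + 0.2550·14.3600] = 3.4140
Node ud (S = 67.2): V_ud = e^(−0.07)·[0.7450·14.3600 + 0.2550·47.9600] = 21.3774
Node dd (S = 39.2): V_dd = e^(−0.07)·[0.7450·47.9600 + 0.2550·67.5600] = 49.3774
Node u (S = 96): V_u = e^(−0.07)·[0.7450·3.4140 + 0.2550·21.3774] = 7.4539
Node d (S = 56): V_d = e^(−0.07)·[0.7450·21.3774 + 0.2550·49.3774] = 26.5890
Node 0 (S = 80): V_0 = e^(−0.07)·[0.7450·7.4539 + 0.2550·26.5890] = 11.4993

11.50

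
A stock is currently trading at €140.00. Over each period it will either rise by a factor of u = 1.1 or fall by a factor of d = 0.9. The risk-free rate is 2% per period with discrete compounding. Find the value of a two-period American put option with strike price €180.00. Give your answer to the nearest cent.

Risk-neutral probability p = (1 + 0.02 − 0.9)/(1.1 − 0.9) = 0.1200/0.2000 = 0.6000
Terminal stock prices: S_uu = 169.4, S_ud = 138.6, S_dd = 113.4
Terminal payoffs (K − S): max(10.6, 0) = 10.6, max(41.4, 0) = 41.4, max(66.6, 0) = 66.6
Node u (S = 154): continuation = 1/1.02·[0.6000·10.6000 + 0.4000·41.4000] = 22.4706; exercise value = 26.0000 > continuation, so V_u = 26.0000 (exercise)
Node d (S = 126): continuation = 1/1.02·[0.6000·41.4000 + 0.4000·66.6000] = 50.4706; exercise value = 54.0000 > continuation, so V_d = 54.0000 (exercise)
Node 0 (S = 140): continuation = 1/1.02·[0.6000·26.0000 + 0.4000·54.0000] = 36.4706; exercise value = 40.0000 > continuation, so V_0 = 40.0000 (exercise)

€40.00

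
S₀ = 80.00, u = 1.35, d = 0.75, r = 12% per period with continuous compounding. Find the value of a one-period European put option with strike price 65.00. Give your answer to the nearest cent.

Risk-neutral probability p = (e^0.12 − 0.75)/(1.35 − 0.75) = 0.3775/0.6000 = 0.6292
Terminal stock prices: S_u = 108, S_d = 60
Terminal payoffs (K − S): max(-43, 0) = 0, max(5, 0) = 5
Node 0 (S = 80): V_0 = e^(−0.12)·[0.6292·0.0000 + 0.3708·5.0000] = 1.6445

1.64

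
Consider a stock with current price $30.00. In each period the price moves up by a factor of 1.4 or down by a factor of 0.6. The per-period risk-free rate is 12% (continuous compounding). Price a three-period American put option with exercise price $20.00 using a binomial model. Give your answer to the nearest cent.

$1.36

Risk-neutral probability p = (e^0.12 − 0.6)/(1.4 − 0.6) = 0.5275/0.8000 = 0.6594
Terminal stock prices: S_uuu = 82.32, S_uud = 35.28, S_udd = 15.12, S_ddd = 6.48
Terminal payoffs (K − S): max(-62.32, 0) = 0, max(-15.28, 0) = 0, max(4.88, 0) = 4.88, max(13.52, 0) = 13.52
Node uu (S = 58.8): continuation = e^(−0.12)·[0.6594·0.0000 + 0.3406·0.0000] = 0.0000; exercise value = 0.0000 ≤ continuation, so V_uu = 0.0000
Node ud (S = 25.2): continuation = e^(−0.12)·[0.6594·0.0000 + 0.3406·4.8800] = 1.4743; exercise value = 0.0000 ≤ continuation, so V_ud = 1.4743
Node dd (S = 10.8): continuation = e^(−0.12)·[0.6594·4.8800 + 0.3406·13.5200] = 6.9384; exercise value = 9.2000 > continuation, so V_dd = 9.2000 (exercise)
Node u (S = 42): continuation = e^(−0.12)·[0.6594·0.0000 + 0.3406·1.4743] = 0.4454; exercise value = 0.0000 ≤ continuation, so V_u = 0.4454
Node d (S = 18): continuation = e^(−0.12)·[0.6594·1.4743 + 0.3406·9.2000] = 3.6416; exercise value = 2.0000 ≤ continuation, so V_d = 3.6416
Node 0 (S = 30): continuation = e^(−0.12)·[0.6594·0.4454 + 0.3406·3.6416] = 1.3606; exercise value = 0.0000 ≤ continuation, so V_0 = 1.3606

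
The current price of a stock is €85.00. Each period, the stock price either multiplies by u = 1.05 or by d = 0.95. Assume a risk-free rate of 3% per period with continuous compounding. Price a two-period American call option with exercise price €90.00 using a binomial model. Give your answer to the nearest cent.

Risk-neutral probability p = (e^0.03 − 0.95)/(1.05 − 0.95) = 0.0805/0.1000 = 0.8045
Terminal stock prices: S_uu = 93.71, S_ud = 84.79, S_dd = 76.71
Terminal payoffs (S − K): max(3.713, 0) = 3.713, max(-5.213, 0) = 0, max(-13.29, 0) = 0
Node u (S = 89.25): continuation = e^(−0.03)·[0.8045·3.7125 + 0.1955·0.0000] = 2.8986; exercise value = 0.0000 ≤ continuation, so V_u = 2.8986
Node d (S = 80.75): continuation = e^(−0.03)·[0.8045·0.0000 + 0.1955·0.0000] = 0.0000; exercise value = 0.0000 ≤ continuation, so V_d = 0.0000
Node 0 (S = 85): continuation = e^(−0.03)·[0.8045·2.8986 + 0.1955·0.0000] = 2.2631; exercise value = 0.0000 ≤ continuation, so V_0 = 2.2631

€2.26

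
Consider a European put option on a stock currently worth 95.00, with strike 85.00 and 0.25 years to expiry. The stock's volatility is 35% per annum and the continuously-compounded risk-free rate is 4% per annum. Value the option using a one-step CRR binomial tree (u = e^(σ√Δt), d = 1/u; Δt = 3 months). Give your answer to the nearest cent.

2.68

CRR parameters: u = e^(σ√Δt) = e^(0.35·√0.25) = 1.1912, d = 1/u = 0.8395
Per-period rate: rΔt = 0.04·0.25 = 0.01, so R = e^0.01 = 1.0101
Risk-neutral probability p = (e^0.01 − 0.8395)/(1.1912 − 0.8395) = 0.1706/0.3518 = 0.4849
Terminal stock prices: S_u = 113.2, S_d = 79.75
Terminal payoffs (K − S): max(-28.17, 0) = 0, max(5.252, 0) = 5.252
Node 0 (S = 95): V_0 = e^(−0.01)·[0.4849·0.0000 + 0.5151·5.2516] = 2.6780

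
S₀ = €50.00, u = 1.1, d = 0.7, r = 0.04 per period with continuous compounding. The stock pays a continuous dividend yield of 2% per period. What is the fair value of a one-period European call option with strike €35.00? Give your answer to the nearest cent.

Per-period risk-free factor R = e^0.04 = 1.0408; dividend-adjusted growth = e^(0.04−0.02) = 1.0202.
Risk-neutral probability p = (1.0202 − 0.7)/(1.1 − 0.7) = 0.3202/0.4000 = 0.8005
Terminal stock prices: S_u = 55, S_d = 35
Terminal payoffs (S − K): max(20, 0) = 20, max(0, 0) = 0
Node 0 (S = 50): V_0 = e^(−0.04)·[0.8005·20.0000 + 0.1995·0.0000] = 15.3823

€15.38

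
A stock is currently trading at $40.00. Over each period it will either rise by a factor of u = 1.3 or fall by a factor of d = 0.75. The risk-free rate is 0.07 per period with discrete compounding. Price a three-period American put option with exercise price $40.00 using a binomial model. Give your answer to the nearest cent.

$4.80

Risk-neutral probability p = (1 + 0.07 − 0.75)/(1.3 − 0.75) = 0.3200/0.5500 = 0.5818
Terminal stock prices: S_uuu = 87.88, S_uud = 50.7, S_udd = 29.25, S_ddd = 16.88
Terminal payoffs (K − S): max(-47.88, 0) = 0, max(-10.7, 0) = 0, max(10.75, 0) = 10.75, max(23.12, 0) = 23.12
Node uu (S = 67.6): continuation = 1/1.07·[0.5818·0.0000 + 0.4182·0.0000] = 0.0000; exercise value = 0.0000 ≤ continuation, so V_uu = 0.0000
Node ud (S = 39): continuation = 1/1.07·[0.5818·0.0000 + 0.4182·10.7500] = 4.2014; exercise value = 1.0000 ≤ continuation, so V_ud = 4.2014
Node dd (S = 22.5): continuation = 1/1.07·[0.5818·10.7500 + 0.4182·23.1250] = 14.8832; exercise value = 17.5000 > continuation, so V_dd = 17.5000 (exercise)
Node u (S = 52): continuation = 1/1.07·[0.5818·0.0000 + 0.4182·4.2014] = 1.6420; exercise value = 0.0000 ≤ continuation, so V_u = 1.6420
Node d (S = 30): continuation = 1/1.07·[0.5818·4.2014 + 0.4182·17.5000] = 9.1239; exercise value = 10.0000 > continuation, so V_d = 10.0000 (exercise)
Node 0 (S = 40): continuation = 1/1.07·[0.5818·1.6420 + 0.4182·10.0000] = 4.8011; exercise value = 0.0000 ≤ continuation, so V_0 = 4.8011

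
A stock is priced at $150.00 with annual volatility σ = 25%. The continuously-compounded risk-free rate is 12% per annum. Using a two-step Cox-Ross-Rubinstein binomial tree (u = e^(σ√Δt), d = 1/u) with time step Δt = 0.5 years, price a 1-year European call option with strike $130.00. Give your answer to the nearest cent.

CRR parameters: u = e^(σ√Δt) = e^(0.25·√0.5) = 1.1934, d = 1/u = 0.8380
Per-period rate: rΔt = 0.12·0.5 = 0.06, so R = e^0.06 = 1.0618
Risk-neutral probability p = (e^0.06 − 0.8380)/(1.1934 − 0.8380) = 0.2239/0.3554 = 0.6299
Terminal stock prices: S_uu = 213.6, S_ud = 150, S_dd = 105.3
Terminal payoffs (S − K): max(83.62, 0) = 83.62, max(20, 0) = 20, max(-24.67, 0) = 0
Node u (S = 179): V_u = e^(−0.06)·[0.6299·83.6179 + 0.3701·20.0000] = 56.5753
Node d (S = 125.7): V_d = e^(−0.06)·[0.6299·20.0000 + 0.3701·0.0000] = 11.8646
Node 0 (S = 150): V_0 = e^(−0.06)·[0.6299·56.5753 + 0.3701·11.8646] = 37.6974

$37.70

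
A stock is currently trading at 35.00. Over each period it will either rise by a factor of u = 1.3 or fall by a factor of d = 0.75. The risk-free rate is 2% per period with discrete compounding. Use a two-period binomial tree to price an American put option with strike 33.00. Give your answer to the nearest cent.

3.37

Risk-neutral probability p = (1 + 0.02 − 0.75)/(1.3 − 0.75) = 0.2700/0.5500 = 0.4909
Terminal stock prices: S_uu = 59.15, S_ud = 34.12, S_dd = 19.69
Terminal payoffs (K − S): max(-26.15, 0) = 0, max(-1.125, 0) = 0, max(13.31, 0) = 13.31
Node u (S = 45.5): continuation = 1/1.02·[0.4909·0.0000 + 0.5091·0.0000] = 0.0000; exercise value = 0.0000 ≤ continuation, so V_u = 0.0000
Node d (S = 26.25): continuation = 1/1.02·[0.4909·0.0000 + 0.5091·13.3125] = 6.6444; exercise value = 6.7500 > continuation, so V_d = 6.7500 (exercise)
Node 0 (S = 35): continuation = 1/1.02·[0.4909·0.0000 + 0.5091·6.7500] = 3.3690; exercise value = 0.0000 ≤ continuation, so V_0 = 3.3690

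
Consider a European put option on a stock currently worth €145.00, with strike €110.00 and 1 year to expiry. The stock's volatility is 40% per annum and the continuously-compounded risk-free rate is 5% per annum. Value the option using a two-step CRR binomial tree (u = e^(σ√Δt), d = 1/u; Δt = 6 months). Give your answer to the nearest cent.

€7.28

CRR parameters: u = e^(σ√Δt) = e^(0.4·√0.5) = 1.3269, d = 1/u = 0.7536
Per-period rate: rΔt = 0.05·0.5 = 0.025, so R = e^0.025 = 1.0253
Risk-neutral probability p = (e^0.025 − 0.7536)/(1.3269 − 0.7536) = 0.2717/0.5733 = 0.4739
Terminal stock prices: S_uu = 255.3, S_ud = 145, S_dd = 82.36
Terminal payoffs (K − S): max(-145.3, 0) = 0, max(-35, 0) = 0, max(27.64, 0) = 27.64
Node u (S = 192.4): V_u = e^(−0.025)·[0.4739·0.0000 + 0.5261·0.0000] = 0.0000
Node d (S = 109.3): V_d = e^(−0.025)·[0.4739·0.0000 + 0.5261·27.6442] = 14.1841
Node 0 (S = 145): V_0 = e^(−0.025)·[0.4739·0.0000 + 0.5261·14.1841] = 7.2778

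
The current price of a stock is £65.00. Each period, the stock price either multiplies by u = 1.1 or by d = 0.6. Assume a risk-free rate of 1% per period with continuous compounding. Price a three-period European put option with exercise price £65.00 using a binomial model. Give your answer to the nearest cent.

£9.60

Risk-neutral probability p = (e^0.01 − 0.6)/(1.1 − 0.6) = 0.4101/0.5000 = 0.8201
Terminal stock prices: S_uuu = 86.52, S_uud = 47.19, S_udd = 25.74, S_ddd = 14.04
Terminal payoffs (K − S): max(-21.52, 0) = 0, max(17.81, 0) = 17.81, max(39.26, 0) = 39.26, max(50.96, 0) = 50.96
Node uu (S = 78.65): V_uu = e^(−0.01)·[0.8201·0.0000 + 0.1799·17.8100] = 3.1721
Node ud (S = 42.9): V_ud = e^(−0.01)·[0.8201·17.8100 + 0.1799·39.2600] = 21.4532
Node dd (S = 23.4): V_dd = e^(−0.01)·[0.8201·39.2600 + 0.1799·50.9600] = 40.9532
Node u (S = 71.5): V_u = e^(−0.01)·[0.8201·3.1721 + 0.1799·21.4532] = 6.3966
Node d (S = 39): V_d = e^(−0.01)·[0.8201·21.4532 + 0.1799·40.9532] = 24.7129
Node 0 (S = 65): V_0 = e^(−0.01)·[0.8201·6.3966 + 0.1799·24.7129] = 9.5953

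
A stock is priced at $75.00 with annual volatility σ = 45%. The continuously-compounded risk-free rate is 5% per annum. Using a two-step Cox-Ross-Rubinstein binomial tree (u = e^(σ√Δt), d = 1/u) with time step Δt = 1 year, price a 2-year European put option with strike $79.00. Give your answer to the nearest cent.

$15.33

CRR parameters: u = e^(σ√Δt) = e^(0.45·√1) = 1.5683, d = 1/u = 0.6376
Per-period rate: rΔt = 0.05·1 = 0.05, so R = e^0.05 = 1.0513
Risk-neutral probability p = (e^0.05 − 0.6376)/(1.5683 − 0.6376) = 0.4136/0.9307 = 0.4445
Terminal stock prices: S_uu = 184.5, S_ud = 75, S_dd = 30.49
Terminal payoffs (K − S): max(-105.5, 0) = 0, max(4, 0) = 4, max(48.51, 0) = 48.51
Node u (S = 117.6): V_u = e^(−0.05)·[0.4445·0.0000 + 0.5555·4.0000] = 2.1138
Node d (S = 47.82): V_d = e^(−0.05)·[0.4445·4.0000 + 0.5555·48.5073] = 27.3250
Node 0 (S = 75): V_0 = e^(−0.05)·[0.4445·2.1138 + 0.5555·27.3250] = 15.3337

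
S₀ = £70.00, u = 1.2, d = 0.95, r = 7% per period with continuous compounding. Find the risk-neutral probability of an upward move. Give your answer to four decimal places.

Risk-neutral probability p = (e^0.07 − 0.95)/(1.2 − 0.95) = 0.1225/0.2500 = 0.4900

p = 0.4900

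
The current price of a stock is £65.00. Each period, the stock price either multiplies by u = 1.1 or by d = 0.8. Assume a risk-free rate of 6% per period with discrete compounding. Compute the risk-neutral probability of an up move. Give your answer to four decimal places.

Risk-neutral probability p = (1 + 0.06 − 0.8)/(1.1 − 0.8) = 0.2600/0.3000 = 0.8667

p = 0.8667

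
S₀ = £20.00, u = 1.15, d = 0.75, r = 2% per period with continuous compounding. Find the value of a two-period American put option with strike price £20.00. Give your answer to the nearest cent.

Risk-neutral probability p = (e^0.02 − 0.75)/(1.15 − 0.75) = 0.2702/0.4000 = 0.6755
Terminal stock prices: S_uu = 26.45, S_ud = 17.25, S_dd = 11.25
Terminal payoffs (K − S): max(-6.45, 0) = 0, max(2.75, 0) = 2.75, max(8.75, 0) = 8.75
Node u (S = 23): continuation = e^(−0.02)·[0.6755·0.0000 + 0.3245·2.7500] = 0.8747; exercise value = 0.0000 ≤ continuation, so V_u = 0.8747
Node d (S = 15): continuation = e^(−0.02)·[0.6755·2.7500 + 0.3245·8.7500] = 4.6040; exercise value = 5.0000 > continuation, so V_d = 5.0000 (exercise)
Node 0 (S = 20): continuation = e^(−0.02)·[0.6755·0.8747 + 0.3245·5.0000] = 2.1695; exercise value = 0.0000 ≤ continuation, so V_0 = 2.1695

£2.17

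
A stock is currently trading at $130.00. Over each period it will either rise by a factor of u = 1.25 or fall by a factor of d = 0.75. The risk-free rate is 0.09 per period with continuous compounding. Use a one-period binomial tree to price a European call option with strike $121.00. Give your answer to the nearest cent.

Risk-neutral probability p = (e^0.09 − 0.75)/(1.25 − 0.75) = 0.3442/0.5000 = 0.6883
Terminal stock prices: S_u = 162.5, S_d = 97.5
Terminal payoffs (S − K): max(41.5, 0) = 41.5, max(-23.5, 0) = 0
Node 0 (S = 130): V_0 = e^(−0.09)·[0.6883·41.5000 + 0.3117·0.0000] = 26.1078

$26.11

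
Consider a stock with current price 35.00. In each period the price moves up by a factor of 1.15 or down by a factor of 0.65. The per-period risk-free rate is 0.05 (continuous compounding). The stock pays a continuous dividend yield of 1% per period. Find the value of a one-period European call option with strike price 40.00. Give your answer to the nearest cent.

0.19

Per-period risk-free factor R = e^0.05 = 1.0513; dividend-adjusted growth = e^(0.05−0.01) = 1.0408.
Risk-neutral probability p = (1.0408 − 0.65)/(1.15 − 0.65) = 0.3908/0.5000 = 0.7816
Terminal stock prices: S_u = 40.25, S_d = 22.75
Terminal payoffs (S − K): max(0.25, 0) = 0.25, max(-17.25, 0) = 0
Node 0 (S = 35): V_0 = e^(−0.05)·[0.7816·0.2500 + 0.2184·0.0000] = 0.1859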